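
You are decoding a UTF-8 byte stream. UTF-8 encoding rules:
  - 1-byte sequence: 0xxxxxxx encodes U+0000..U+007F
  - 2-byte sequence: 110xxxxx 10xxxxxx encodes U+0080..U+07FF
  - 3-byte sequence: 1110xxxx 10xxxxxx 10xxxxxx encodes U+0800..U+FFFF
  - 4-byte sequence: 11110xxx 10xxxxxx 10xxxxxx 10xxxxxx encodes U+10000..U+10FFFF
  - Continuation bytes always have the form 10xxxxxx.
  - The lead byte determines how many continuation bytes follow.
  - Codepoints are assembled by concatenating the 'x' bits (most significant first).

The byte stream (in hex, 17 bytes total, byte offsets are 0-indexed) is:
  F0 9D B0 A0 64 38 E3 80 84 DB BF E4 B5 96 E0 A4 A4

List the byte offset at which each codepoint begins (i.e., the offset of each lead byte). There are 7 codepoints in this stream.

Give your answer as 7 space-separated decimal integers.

Answer: 0 4 5 6 9 11 14

Derivation:
Byte[0]=F0: 4-byte lead, need 3 cont bytes. acc=0x0
Byte[1]=9D: continuation. acc=(acc<<6)|0x1D=0x1D
Byte[2]=B0: continuation. acc=(acc<<6)|0x30=0x770
Byte[3]=A0: continuation. acc=(acc<<6)|0x20=0x1DC20
Completed: cp=U+1DC20 (starts at byte 0)
Byte[4]=64: 1-byte ASCII. cp=U+0064
Byte[5]=38: 1-byte ASCII. cp=U+0038
Byte[6]=E3: 3-byte lead, need 2 cont bytes. acc=0x3
Byte[7]=80: continuation. acc=(acc<<6)|0x00=0xC0
Byte[8]=84: continuation. acc=(acc<<6)|0x04=0x3004
Completed: cp=U+3004 (starts at byte 6)
Byte[9]=DB: 2-byte lead, need 1 cont bytes. acc=0x1B
Byte[10]=BF: continuation. acc=(acc<<6)|0x3F=0x6FF
Completed: cp=U+06FF (starts at byte 9)
Byte[11]=E4: 3-byte lead, need 2 cont bytes. acc=0x4
Byte[12]=B5: continuation. acc=(acc<<6)|0x35=0x135
Byte[13]=96: continuation. acc=(acc<<6)|0x16=0x4D56
Completed: cp=U+4D56 (starts at byte 11)
Byte[14]=E0: 3-byte lead, need 2 cont bytes. acc=0x0
Byte[15]=A4: continuation. acc=(acc<<6)|0x24=0x24
Byte[16]=A4: continuation. acc=(acc<<6)|0x24=0x924
Completed: cp=U+0924 (starts at byte 14)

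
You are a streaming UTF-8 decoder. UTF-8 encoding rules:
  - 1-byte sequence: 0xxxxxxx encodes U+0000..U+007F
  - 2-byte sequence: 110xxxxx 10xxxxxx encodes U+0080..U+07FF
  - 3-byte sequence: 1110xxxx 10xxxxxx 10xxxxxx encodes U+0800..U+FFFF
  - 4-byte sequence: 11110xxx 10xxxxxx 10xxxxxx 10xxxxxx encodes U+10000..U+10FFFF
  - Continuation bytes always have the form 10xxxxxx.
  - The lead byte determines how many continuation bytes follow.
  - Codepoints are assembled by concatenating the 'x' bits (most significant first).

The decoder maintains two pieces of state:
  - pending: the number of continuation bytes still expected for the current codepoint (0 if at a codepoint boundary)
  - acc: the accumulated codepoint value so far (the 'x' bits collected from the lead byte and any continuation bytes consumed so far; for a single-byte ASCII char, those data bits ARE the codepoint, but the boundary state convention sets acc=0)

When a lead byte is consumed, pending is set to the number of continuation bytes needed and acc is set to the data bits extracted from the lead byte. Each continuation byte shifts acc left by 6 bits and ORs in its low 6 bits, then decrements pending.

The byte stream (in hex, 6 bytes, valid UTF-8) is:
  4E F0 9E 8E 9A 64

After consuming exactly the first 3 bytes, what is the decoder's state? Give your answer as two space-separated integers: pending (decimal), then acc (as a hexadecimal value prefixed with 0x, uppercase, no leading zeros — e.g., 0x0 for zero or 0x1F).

Answer: 2 0x1E

Derivation:
Byte[0]=4E: 1-byte. pending=0, acc=0x0
Byte[1]=F0: 4-byte lead. pending=3, acc=0x0
Byte[2]=9E: continuation. acc=(acc<<6)|0x1E=0x1E, pending=2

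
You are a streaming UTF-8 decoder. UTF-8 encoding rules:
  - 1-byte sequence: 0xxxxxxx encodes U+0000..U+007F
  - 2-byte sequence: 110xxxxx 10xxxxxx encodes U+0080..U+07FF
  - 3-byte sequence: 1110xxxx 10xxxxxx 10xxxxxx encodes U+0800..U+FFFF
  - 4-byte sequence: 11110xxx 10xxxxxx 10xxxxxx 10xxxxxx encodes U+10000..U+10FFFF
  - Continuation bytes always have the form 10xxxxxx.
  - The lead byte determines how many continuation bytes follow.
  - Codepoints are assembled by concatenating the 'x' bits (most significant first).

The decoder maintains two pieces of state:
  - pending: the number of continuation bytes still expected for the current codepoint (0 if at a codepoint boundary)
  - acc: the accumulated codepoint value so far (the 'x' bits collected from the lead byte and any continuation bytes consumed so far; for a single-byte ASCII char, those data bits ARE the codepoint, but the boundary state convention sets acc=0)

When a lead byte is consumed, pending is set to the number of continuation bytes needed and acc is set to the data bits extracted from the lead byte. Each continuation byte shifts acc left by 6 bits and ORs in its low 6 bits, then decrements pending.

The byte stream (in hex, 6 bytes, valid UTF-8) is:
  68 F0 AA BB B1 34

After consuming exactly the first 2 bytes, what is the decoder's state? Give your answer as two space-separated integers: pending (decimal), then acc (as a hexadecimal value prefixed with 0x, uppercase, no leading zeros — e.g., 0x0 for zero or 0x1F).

Answer: 3 0x0

Derivation:
Byte[0]=68: 1-byte. pending=0, acc=0x0
Byte[1]=F0: 4-byte lead. pending=3, acc=0x0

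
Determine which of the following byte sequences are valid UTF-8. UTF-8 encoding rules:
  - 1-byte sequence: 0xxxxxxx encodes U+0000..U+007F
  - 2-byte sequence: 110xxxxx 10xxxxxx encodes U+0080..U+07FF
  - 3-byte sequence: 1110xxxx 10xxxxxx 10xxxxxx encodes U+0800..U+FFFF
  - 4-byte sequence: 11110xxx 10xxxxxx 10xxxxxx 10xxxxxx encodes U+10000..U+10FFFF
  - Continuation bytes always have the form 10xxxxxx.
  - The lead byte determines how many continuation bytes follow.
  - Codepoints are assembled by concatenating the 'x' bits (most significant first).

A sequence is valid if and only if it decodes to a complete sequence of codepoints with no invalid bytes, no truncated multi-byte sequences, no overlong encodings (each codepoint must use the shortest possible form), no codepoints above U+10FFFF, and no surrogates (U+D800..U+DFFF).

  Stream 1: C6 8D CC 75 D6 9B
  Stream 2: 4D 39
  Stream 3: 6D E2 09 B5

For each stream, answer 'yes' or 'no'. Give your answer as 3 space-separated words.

Answer: no yes no

Derivation:
Stream 1: error at byte offset 3. INVALID
Stream 2: decodes cleanly. VALID
Stream 3: error at byte offset 2. INVALID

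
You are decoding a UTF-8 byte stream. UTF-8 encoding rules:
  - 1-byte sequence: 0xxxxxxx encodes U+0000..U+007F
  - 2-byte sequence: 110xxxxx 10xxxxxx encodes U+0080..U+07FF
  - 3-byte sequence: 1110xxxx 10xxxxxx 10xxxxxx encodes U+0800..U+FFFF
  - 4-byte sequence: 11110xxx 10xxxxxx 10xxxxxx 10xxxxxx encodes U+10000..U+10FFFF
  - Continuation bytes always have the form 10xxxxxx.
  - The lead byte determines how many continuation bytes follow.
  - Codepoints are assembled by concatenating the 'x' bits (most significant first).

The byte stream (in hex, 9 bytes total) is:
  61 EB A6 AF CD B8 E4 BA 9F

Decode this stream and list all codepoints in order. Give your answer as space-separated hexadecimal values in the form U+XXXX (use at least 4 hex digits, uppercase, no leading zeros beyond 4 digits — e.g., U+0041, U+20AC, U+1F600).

Byte[0]=61: 1-byte ASCII. cp=U+0061
Byte[1]=EB: 3-byte lead, need 2 cont bytes. acc=0xB
Byte[2]=A6: continuation. acc=(acc<<6)|0x26=0x2E6
Byte[3]=AF: continuation. acc=(acc<<6)|0x2F=0xB9AF
Completed: cp=U+B9AF (starts at byte 1)
Byte[4]=CD: 2-byte lead, need 1 cont bytes. acc=0xD
Byte[5]=B8: continuation. acc=(acc<<6)|0x38=0x378
Completed: cp=U+0378 (starts at byte 4)
Byte[6]=E4: 3-byte lead, need 2 cont bytes. acc=0x4
Byte[7]=BA: continuation. acc=(acc<<6)|0x3A=0x13A
Byte[8]=9F: continuation. acc=(acc<<6)|0x1F=0x4E9F
Completed: cp=U+4E9F (starts at byte 6)

Answer: U+0061 U+B9AF U+0378 U+4E9F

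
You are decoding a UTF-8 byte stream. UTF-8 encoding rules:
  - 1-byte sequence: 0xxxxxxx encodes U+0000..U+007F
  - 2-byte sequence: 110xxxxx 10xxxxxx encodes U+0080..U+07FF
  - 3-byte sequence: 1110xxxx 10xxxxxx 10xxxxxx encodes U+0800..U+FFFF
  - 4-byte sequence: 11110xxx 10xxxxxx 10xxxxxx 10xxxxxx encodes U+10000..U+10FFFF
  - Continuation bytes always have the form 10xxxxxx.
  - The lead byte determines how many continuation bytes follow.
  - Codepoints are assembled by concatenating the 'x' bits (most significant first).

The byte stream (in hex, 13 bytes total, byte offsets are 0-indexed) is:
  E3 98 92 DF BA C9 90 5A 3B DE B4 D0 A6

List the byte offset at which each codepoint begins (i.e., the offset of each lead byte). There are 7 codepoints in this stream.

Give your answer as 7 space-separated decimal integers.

Answer: 0 3 5 7 8 9 11

Derivation:
Byte[0]=E3: 3-byte lead, need 2 cont bytes. acc=0x3
Byte[1]=98: continuation. acc=(acc<<6)|0x18=0xD8
Byte[2]=92: continuation. acc=(acc<<6)|0x12=0x3612
Completed: cp=U+3612 (starts at byte 0)
Byte[3]=DF: 2-byte lead, need 1 cont bytes. acc=0x1F
Byte[4]=BA: continuation. acc=(acc<<6)|0x3A=0x7FA
Completed: cp=U+07FA (starts at byte 3)
Byte[5]=C9: 2-byte lead, need 1 cont bytes. acc=0x9
Byte[6]=90: continuation. acc=(acc<<6)|0x10=0x250
Completed: cp=U+0250 (starts at byte 5)
Byte[7]=5A: 1-byte ASCII. cp=U+005A
Byte[8]=3B: 1-byte ASCII. cp=U+003B
Byte[9]=DE: 2-byte lead, need 1 cont bytes. acc=0x1E
Byte[10]=B4: continuation. acc=(acc<<6)|0x34=0x7B4
Completed: cp=U+07B4 (starts at byte 9)
Byte[11]=D0: 2-byte lead, need 1 cont bytes. acc=0x10
Byte[12]=A6: continuation. acc=(acc<<6)|0x26=0x426
Completed: cp=U+0426 (starts at byte 11)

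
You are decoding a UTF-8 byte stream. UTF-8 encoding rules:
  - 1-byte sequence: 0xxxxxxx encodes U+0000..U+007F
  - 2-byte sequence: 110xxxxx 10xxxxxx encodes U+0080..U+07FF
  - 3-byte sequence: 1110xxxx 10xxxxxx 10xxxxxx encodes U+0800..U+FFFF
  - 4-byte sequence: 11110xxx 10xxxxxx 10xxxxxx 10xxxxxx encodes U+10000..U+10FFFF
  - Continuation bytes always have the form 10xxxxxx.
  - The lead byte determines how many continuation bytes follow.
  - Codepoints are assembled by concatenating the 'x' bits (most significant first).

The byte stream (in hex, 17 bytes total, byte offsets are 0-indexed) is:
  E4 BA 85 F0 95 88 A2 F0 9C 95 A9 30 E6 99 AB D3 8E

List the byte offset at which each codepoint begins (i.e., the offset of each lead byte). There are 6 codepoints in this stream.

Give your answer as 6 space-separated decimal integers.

Byte[0]=E4: 3-byte lead, need 2 cont bytes. acc=0x4
Byte[1]=BA: continuation. acc=(acc<<6)|0x3A=0x13A
Byte[2]=85: continuation. acc=(acc<<6)|0x05=0x4E85
Completed: cp=U+4E85 (starts at byte 0)
Byte[3]=F0: 4-byte lead, need 3 cont bytes. acc=0x0
Byte[4]=95: continuation. acc=(acc<<6)|0x15=0x15
Byte[5]=88: continuation. acc=(acc<<6)|0x08=0x548
Byte[6]=A2: continuation. acc=(acc<<6)|0x22=0x15222
Completed: cp=U+15222 (starts at byte 3)
Byte[7]=F0: 4-byte lead, need 3 cont bytes. acc=0x0
Byte[8]=9C: continuation. acc=(acc<<6)|0x1C=0x1C
Byte[9]=95: continuation. acc=(acc<<6)|0x15=0x715
Byte[10]=A9: continuation. acc=(acc<<6)|0x29=0x1C569
Completed: cp=U+1C569 (starts at byte 7)
Byte[11]=30: 1-byte ASCII. cp=U+0030
Byte[12]=E6: 3-byte lead, need 2 cont bytes. acc=0x6
Byte[13]=99: continuation. acc=(acc<<6)|0x19=0x199
Byte[14]=AB: continuation. acc=(acc<<6)|0x2B=0x666B
Completed: cp=U+666B (starts at byte 12)
Byte[15]=D3: 2-byte lead, need 1 cont bytes. acc=0x13
Byte[16]=8E: continuation. acc=(acc<<6)|0x0E=0x4CE
Completed: cp=U+04CE (starts at byte 15)

Answer: 0 3 7 11 12 15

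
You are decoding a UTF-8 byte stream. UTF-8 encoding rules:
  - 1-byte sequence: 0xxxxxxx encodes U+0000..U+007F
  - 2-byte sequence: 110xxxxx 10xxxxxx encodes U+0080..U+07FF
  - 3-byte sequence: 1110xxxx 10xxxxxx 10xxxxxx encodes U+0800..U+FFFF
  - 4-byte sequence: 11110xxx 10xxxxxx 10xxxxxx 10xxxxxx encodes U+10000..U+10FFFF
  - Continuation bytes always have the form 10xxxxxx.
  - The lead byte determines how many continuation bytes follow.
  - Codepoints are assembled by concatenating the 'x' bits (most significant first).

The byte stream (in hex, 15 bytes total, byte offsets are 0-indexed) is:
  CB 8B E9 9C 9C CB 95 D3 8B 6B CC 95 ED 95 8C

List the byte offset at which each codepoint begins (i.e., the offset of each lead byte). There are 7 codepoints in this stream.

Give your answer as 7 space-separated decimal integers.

Answer: 0 2 5 7 9 10 12

Derivation:
Byte[0]=CB: 2-byte lead, need 1 cont bytes. acc=0xB
Byte[1]=8B: continuation. acc=(acc<<6)|0x0B=0x2CB
Completed: cp=U+02CB (starts at byte 0)
Byte[2]=E9: 3-byte lead, need 2 cont bytes. acc=0x9
Byte[3]=9C: continuation. acc=(acc<<6)|0x1C=0x25C
Byte[4]=9C: continuation. acc=(acc<<6)|0x1C=0x971C
Completed: cp=U+971C (starts at byte 2)
Byte[5]=CB: 2-byte lead, need 1 cont bytes. acc=0xB
Byte[6]=95: continuation. acc=(acc<<6)|0x15=0x2D5
Completed: cp=U+02D5 (starts at byte 5)
Byte[7]=D3: 2-byte lead, need 1 cont bytes. acc=0x13
Byte[8]=8B: continuation. acc=(acc<<6)|0x0B=0x4CB
Completed: cp=U+04CB (starts at byte 7)
Byte[9]=6B: 1-byte ASCII. cp=U+006B
Byte[10]=CC: 2-byte lead, need 1 cont bytes. acc=0xC
Byte[11]=95: continuation. acc=(acc<<6)|0x15=0x315
Completed: cp=U+0315 (starts at byte 10)
Byte[12]=ED: 3-byte lead, need 2 cont bytes. acc=0xD
Byte[13]=95: continuation. acc=(acc<<6)|0x15=0x355
Byte[14]=8C: continuation. acc=(acc<<6)|0x0C=0xD54C
Completed: cp=U+D54C (starts at byte 12)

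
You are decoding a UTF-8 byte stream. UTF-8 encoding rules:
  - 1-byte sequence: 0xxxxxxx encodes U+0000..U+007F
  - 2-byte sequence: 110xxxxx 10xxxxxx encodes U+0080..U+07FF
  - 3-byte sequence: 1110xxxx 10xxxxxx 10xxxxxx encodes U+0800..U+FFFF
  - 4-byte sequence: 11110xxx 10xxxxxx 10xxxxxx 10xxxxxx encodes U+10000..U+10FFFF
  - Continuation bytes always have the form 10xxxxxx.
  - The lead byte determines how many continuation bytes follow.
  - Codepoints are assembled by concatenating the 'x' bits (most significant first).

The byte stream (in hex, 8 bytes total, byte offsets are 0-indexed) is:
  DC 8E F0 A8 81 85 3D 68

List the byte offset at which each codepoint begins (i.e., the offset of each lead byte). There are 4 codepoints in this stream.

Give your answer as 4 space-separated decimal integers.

Byte[0]=DC: 2-byte lead, need 1 cont bytes. acc=0x1C
Byte[1]=8E: continuation. acc=(acc<<6)|0x0E=0x70E
Completed: cp=U+070E (starts at byte 0)
Byte[2]=F0: 4-byte lead, need 3 cont bytes. acc=0x0
Byte[3]=A8: continuation. acc=(acc<<6)|0x28=0x28
Byte[4]=81: continuation. acc=(acc<<6)|0x01=0xA01
Byte[5]=85: continuation. acc=(acc<<6)|0x05=0x28045
Completed: cp=U+28045 (starts at byte 2)
Byte[6]=3D: 1-byte ASCII. cp=U+003D
Byte[7]=68: 1-byte ASCII. cp=U+0068

Answer: 0 2 6 7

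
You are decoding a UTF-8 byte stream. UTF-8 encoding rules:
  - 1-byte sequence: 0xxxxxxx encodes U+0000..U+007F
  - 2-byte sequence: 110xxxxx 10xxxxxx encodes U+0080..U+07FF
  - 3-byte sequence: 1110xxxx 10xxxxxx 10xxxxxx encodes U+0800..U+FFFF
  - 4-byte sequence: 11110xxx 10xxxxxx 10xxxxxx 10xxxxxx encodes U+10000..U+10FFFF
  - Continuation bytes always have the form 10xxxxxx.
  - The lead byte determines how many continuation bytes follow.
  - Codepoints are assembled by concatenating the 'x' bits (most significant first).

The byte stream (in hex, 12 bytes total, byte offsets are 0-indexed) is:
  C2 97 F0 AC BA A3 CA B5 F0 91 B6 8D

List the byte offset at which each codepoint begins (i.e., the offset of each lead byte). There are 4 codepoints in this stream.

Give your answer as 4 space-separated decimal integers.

Answer: 0 2 6 8

Derivation:
Byte[0]=C2: 2-byte lead, need 1 cont bytes. acc=0x2
Byte[1]=97: continuation. acc=(acc<<6)|0x17=0x97
Completed: cp=U+0097 (starts at byte 0)
Byte[2]=F0: 4-byte lead, need 3 cont bytes. acc=0x0
Byte[3]=AC: continuation. acc=(acc<<6)|0x2C=0x2C
Byte[4]=BA: continuation. acc=(acc<<6)|0x3A=0xB3A
Byte[5]=A3: continuation. acc=(acc<<6)|0x23=0x2CEA3
Completed: cp=U+2CEA3 (starts at byte 2)
Byte[6]=CA: 2-byte lead, need 1 cont bytes. acc=0xA
Byte[7]=B5: continuation. acc=(acc<<6)|0x35=0x2B5
Completed: cp=U+02B5 (starts at byte 6)
Byte[8]=F0: 4-byte lead, need 3 cont bytes. acc=0x0
Byte[9]=91: continuation. acc=(acc<<6)|0x11=0x11
Byte[10]=B6: continuation. acc=(acc<<6)|0x36=0x476
Byte[11]=8D: continuation. acc=(acc<<6)|0x0D=0x11D8D
Completed: cp=U+11D8D (starts at byte 8)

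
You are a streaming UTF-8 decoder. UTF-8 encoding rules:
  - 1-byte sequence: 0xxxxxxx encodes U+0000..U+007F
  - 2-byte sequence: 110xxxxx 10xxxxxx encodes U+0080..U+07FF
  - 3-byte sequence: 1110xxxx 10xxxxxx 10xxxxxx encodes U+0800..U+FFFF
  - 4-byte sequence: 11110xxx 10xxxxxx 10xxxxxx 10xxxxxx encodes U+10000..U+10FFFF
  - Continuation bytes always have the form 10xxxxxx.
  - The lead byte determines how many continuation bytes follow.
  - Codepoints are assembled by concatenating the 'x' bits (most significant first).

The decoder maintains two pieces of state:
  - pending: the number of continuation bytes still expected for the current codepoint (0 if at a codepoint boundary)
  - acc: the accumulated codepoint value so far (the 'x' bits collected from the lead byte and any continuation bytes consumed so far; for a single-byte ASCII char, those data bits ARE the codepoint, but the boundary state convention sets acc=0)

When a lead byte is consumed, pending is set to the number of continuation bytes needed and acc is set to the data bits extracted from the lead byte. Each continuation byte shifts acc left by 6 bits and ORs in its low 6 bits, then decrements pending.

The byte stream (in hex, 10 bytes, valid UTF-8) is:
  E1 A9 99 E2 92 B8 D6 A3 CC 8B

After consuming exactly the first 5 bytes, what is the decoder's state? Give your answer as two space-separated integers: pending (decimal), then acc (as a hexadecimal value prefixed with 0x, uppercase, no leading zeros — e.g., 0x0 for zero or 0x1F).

Answer: 1 0x92

Derivation:
Byte[0]=E1: 3-byte lead. pending=2, acc=0x1
Byte[1]=A9: continuation. acc=(acc<<6)|0x29=0x69, pending=1
Byte[2]=99: continuation. acc=(acc<<6)|0x19=0x1A59, pending=0
Byte[3]=E2: 3-byte lead. pending=2, acc=0x2
Byte[4]=92: continuation. acc=(acc<<6)|0x12=0x92, pending=1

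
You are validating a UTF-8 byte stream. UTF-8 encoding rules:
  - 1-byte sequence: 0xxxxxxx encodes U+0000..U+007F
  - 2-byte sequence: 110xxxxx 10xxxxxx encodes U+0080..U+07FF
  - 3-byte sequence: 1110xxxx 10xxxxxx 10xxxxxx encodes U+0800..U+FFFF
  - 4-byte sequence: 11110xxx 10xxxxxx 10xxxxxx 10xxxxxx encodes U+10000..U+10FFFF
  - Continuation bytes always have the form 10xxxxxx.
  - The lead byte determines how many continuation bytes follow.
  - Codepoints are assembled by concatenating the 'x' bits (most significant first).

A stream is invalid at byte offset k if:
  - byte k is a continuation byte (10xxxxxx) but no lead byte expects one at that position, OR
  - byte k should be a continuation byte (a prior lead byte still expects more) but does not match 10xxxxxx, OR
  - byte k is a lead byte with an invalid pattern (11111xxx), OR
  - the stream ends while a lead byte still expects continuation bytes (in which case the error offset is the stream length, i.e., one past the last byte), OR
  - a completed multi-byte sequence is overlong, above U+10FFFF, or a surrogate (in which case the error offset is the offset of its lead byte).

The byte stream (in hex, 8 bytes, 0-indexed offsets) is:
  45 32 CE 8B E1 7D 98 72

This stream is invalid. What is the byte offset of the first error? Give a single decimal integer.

Answer: 5

Derivation:
Byte[0]=45: 1-byte ASCII. cp=U+0045
Byte[1]=32: 1-byte ASCII. cp=U+0032
Byte[2]=CE: 2-byte lead, need 1 cont bytes. acc=0xE
Byte[3]=8B: continuation. acc=(acc<<6)|0x0B=0x38B
Completed: cp=U+038B (starts at byte 2)
Byte[4]=E1: 3-byte lead, need 2 cont bytes. acc=0x1
Byte[5]=7D: expected 10xxxxxx continuation. INVALID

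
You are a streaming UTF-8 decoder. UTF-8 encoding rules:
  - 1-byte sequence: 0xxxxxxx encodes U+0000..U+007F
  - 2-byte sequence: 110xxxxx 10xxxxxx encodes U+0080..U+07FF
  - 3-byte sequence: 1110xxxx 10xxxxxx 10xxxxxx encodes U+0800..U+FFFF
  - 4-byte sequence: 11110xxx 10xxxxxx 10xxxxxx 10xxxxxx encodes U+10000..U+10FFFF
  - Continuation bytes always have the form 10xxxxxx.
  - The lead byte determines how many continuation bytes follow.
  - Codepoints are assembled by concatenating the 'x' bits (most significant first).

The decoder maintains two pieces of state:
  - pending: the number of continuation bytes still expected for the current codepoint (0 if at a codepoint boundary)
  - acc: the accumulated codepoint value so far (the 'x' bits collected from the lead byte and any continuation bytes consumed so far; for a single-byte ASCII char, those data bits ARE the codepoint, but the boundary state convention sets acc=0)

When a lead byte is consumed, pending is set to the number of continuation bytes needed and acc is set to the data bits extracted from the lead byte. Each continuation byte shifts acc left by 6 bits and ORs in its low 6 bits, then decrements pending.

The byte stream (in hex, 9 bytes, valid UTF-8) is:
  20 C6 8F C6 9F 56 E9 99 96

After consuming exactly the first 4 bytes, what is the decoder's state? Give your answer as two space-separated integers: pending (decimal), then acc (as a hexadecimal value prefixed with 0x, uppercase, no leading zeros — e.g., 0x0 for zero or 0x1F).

Answer: 1 0x6

Derivation:
Byte[0]=20: 1-byte. pending=0, acc=0x0
Byte[1]=C6: 2-byte lead. pending=1, acc=0x6
Byte[2]=8F: continuation. acc=(acc<<6)|0x0F=0x18F, pending=0
Byte[3]=C6: 2-byte lead. pending=1, acc=0x6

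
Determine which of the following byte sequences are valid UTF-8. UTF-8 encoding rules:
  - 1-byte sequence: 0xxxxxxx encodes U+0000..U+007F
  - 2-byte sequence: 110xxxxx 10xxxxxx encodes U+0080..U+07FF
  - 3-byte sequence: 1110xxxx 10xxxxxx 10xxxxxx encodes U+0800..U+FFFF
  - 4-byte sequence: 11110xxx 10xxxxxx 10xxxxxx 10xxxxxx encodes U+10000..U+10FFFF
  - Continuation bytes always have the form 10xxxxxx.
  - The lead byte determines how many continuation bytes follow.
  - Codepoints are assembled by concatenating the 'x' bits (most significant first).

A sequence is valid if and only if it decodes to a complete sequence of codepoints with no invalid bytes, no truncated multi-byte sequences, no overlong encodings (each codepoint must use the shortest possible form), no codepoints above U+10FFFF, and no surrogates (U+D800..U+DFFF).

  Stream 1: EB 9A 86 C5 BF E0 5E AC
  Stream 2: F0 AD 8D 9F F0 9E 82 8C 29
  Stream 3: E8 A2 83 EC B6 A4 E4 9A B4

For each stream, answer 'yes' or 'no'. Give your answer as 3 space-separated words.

Answer: no yes yes

Derivation:
Stream 1: error at byte offset 6. INVALID
Stream 2: decodes cleanly. VALID
Stream 3: decodes cleanly. VALID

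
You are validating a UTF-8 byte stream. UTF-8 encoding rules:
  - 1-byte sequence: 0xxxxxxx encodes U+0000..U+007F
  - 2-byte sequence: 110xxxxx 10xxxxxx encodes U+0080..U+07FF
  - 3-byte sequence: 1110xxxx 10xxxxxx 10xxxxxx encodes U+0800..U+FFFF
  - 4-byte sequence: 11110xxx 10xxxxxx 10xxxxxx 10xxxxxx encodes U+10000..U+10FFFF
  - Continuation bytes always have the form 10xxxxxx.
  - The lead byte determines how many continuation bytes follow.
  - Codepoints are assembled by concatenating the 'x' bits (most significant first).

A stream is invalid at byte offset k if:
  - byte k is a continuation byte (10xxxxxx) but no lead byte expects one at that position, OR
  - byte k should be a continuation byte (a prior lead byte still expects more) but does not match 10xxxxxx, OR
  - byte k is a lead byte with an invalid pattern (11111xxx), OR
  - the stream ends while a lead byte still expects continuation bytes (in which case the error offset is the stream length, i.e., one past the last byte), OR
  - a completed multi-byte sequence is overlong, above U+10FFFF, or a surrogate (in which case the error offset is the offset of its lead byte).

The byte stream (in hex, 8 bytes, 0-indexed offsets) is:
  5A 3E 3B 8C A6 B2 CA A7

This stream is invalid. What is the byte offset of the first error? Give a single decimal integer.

Answer: 3

Derivation:
Byte[0]=5A: 1-byte ASCII. cp=U+005A
Byte[1]=3E: 1-byte ASCII. cp=U+003E
Byte[2]=3B: 1-byte ASCII. cp=U+003B
Byte[3]=8C: INVALID lead byte (not 0xxx/110x/1110/11110)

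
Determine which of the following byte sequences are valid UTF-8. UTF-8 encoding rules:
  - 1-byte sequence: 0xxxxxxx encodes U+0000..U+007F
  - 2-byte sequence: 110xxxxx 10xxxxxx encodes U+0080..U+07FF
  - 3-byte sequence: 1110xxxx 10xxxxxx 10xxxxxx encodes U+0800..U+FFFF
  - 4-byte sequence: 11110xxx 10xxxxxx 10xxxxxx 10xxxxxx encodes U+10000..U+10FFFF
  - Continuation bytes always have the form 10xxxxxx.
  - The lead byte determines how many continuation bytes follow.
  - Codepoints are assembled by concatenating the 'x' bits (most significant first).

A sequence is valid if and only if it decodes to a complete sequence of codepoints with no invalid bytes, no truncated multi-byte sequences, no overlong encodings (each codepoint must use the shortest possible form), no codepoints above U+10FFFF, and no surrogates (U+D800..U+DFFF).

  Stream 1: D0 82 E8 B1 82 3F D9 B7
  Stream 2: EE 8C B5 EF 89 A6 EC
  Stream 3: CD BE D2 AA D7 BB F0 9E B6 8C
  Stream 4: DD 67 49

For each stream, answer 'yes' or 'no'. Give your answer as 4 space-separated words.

Answer: yes no yes no

Derivation:
Stream 1: decodes cleanly. VALID
Stream 2: error at byte offset 7. INVALID
Stream 3: decodes cleanly. VALID
Stream 4: error at byte offset 1. INVALID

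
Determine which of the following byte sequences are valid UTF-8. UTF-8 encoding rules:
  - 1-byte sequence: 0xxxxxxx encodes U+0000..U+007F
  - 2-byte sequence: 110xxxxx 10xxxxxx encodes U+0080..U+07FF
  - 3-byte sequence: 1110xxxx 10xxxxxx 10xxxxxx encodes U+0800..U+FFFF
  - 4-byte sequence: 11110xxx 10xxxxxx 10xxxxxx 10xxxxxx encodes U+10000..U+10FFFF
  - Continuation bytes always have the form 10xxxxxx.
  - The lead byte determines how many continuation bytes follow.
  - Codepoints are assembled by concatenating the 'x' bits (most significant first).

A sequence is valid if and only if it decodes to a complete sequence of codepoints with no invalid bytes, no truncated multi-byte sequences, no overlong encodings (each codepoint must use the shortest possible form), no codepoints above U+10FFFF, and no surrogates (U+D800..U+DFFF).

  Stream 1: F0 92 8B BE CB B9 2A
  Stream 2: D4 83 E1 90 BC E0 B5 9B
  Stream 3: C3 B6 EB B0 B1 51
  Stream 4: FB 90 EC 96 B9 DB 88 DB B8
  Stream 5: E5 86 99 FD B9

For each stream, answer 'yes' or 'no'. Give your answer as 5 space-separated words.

Stream 1: decodes cleanly. VALID
Stream 2: decodes cleanly. VALID
Stream 3: decodes cleanly. VALID
Stream 4: error at byte offset 0. INVALID
Stream 5: error at byte offset 3. INVALID

Answer: yes yes yes no no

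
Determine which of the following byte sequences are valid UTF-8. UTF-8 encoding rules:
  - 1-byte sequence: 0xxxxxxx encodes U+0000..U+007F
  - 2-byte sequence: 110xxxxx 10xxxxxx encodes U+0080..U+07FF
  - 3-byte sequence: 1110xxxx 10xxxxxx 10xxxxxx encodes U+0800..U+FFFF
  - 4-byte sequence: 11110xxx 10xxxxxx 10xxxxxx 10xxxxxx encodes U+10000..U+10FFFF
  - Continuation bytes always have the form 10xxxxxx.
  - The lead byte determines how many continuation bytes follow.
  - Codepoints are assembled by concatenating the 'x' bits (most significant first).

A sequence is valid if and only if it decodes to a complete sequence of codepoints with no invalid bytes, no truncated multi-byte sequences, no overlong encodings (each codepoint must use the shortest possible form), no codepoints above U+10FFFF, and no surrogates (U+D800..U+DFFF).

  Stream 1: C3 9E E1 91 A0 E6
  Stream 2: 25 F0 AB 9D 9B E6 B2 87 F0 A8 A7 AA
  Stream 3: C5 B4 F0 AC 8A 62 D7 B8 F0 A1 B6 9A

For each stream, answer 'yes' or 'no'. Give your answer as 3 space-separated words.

Answer: no yes no

Derivation:
Stream 1: error at byte offset 6. INVALID
Stream 2: decodes cleanly. VALID
Stream 3: error at byte offset 5. INVALID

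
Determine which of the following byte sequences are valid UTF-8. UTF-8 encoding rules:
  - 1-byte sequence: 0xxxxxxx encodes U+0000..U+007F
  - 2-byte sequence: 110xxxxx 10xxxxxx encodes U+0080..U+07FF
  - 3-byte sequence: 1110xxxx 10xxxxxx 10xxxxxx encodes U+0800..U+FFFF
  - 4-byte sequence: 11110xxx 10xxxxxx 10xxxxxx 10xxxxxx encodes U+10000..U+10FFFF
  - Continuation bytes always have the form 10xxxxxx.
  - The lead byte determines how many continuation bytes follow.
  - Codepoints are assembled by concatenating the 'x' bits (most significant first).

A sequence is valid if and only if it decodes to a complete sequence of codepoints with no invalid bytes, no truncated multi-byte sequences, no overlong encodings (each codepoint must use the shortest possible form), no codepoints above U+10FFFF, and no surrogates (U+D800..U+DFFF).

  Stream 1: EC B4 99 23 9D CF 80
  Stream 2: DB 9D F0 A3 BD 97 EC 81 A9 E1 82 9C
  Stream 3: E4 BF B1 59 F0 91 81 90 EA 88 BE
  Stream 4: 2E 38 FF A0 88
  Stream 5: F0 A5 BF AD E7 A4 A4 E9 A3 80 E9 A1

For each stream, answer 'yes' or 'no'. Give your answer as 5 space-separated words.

Stream 1: error at byte offset 4. INVALID
Stream 2: decodes cleanly. VALID
Stream 3: decodes cleanly. VALID
Stream 4: error at byte offset 2. INVALID
Stream 5: error at byte offset 12. INVALID

Answer: no yes yes no no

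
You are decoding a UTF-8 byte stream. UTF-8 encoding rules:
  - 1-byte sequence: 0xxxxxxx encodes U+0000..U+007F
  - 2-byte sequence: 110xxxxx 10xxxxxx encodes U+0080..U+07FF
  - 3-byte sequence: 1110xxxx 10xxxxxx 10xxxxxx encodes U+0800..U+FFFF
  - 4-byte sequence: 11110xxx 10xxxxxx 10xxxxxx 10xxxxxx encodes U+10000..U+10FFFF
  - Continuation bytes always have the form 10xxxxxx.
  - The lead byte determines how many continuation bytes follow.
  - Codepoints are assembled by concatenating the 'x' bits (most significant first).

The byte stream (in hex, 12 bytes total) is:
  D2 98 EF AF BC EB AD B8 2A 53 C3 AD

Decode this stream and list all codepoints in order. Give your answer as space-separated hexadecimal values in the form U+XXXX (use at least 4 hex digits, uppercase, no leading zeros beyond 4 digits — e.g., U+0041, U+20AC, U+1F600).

Answer: U+0498 U+FBFC U+BB78 U+002A U+0053 U+00ED

Derivation:
Byte[0]=D2: 2-byte lead, need 1 cont bytes. acc=0x12
Byte[1]=98: continuation. acc=(acc<<6)|0x18=0x498
Completed: cp=U+0498 (starts at byte 0)
Byte[2]=EF: 3-byte lead, need 2 cont bytes. acc=0xF
Byte[3]=AF: continuation. acc=(acc<<6)|0x2F=0x3EF
Byte[4]=BC: continuation. acc=(acc<<6)|0x3C=0xFBFC
Completed: cp=U+FBFC (starts at byte 2)
Byte[5]=EB: 3-byte lead, need 2 cont bytes. acc=0xB
Byte[6]=AD: continuation. acc=(acc<<6)|0x2D=0x2ED
Byte[7]=B8: continuation. acc=(acc<<6)|0x38=0xBB78
Completed: cp=U+BB78 (starts at byte 5)
Byte[8]=2A: 1-byte ASCII. cp=U+002A
Byte[9]=53: 1-byte ASCII. cp=U+0053
Byte[10]=C3: 2-byte lead, need 1 cont bytes. acc=0x3
Byte[11]=AD: continuation. acc=(acc<<6)|0x2D=0xED
Completed: cp=U+00ED (starts at byte 10)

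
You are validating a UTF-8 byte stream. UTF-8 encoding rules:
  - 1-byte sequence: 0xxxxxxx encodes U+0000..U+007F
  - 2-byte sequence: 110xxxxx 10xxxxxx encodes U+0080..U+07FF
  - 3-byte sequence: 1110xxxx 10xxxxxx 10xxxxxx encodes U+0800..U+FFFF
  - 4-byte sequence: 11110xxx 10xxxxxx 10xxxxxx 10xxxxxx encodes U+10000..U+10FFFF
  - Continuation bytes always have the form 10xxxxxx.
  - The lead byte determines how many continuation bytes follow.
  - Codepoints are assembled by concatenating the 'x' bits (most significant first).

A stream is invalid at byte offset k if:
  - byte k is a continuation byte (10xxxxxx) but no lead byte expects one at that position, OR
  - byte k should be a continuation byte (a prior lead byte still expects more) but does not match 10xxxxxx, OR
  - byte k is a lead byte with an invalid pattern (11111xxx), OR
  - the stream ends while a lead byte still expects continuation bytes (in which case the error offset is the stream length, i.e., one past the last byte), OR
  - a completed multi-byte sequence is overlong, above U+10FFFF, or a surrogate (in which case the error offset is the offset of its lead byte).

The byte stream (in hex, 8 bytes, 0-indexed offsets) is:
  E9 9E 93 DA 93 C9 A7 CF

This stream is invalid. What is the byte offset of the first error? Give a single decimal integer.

Byte[0]=E9: 3-byte lead, need 2 cont bytes. acc=0x9
Byte[1]=9E: continuation. acc=(acc<<6)|0x1E=0x25E
Byte[2]=93: continuation. acc=(acc<<6)|0x13=0x9793
Completed: cp=U+9793 (starts at byte 0)
Byte[3]=DA: 2-byte lead, need 1 cont bytes. acc=0x1A
Byte[4]=93: continuation. acc=(acc<<6)|0x13=0x693
Completed: cp=U+0693 (starts at byte 3)
Byte[5]=C9: 2-byte lead, need 1 cont bytes. acc=0x9
Byte[6]=A7: continuation. acc=(acc<<6)|0x27=0x267
Completed: cp=U+0267 (starts at byte 5)
Byte[7]=CF: 2-byte lead, need 1 cont bytes. acc=0xF
Byte[8]: stream ended, expected continuation. INVALID

Answer: 8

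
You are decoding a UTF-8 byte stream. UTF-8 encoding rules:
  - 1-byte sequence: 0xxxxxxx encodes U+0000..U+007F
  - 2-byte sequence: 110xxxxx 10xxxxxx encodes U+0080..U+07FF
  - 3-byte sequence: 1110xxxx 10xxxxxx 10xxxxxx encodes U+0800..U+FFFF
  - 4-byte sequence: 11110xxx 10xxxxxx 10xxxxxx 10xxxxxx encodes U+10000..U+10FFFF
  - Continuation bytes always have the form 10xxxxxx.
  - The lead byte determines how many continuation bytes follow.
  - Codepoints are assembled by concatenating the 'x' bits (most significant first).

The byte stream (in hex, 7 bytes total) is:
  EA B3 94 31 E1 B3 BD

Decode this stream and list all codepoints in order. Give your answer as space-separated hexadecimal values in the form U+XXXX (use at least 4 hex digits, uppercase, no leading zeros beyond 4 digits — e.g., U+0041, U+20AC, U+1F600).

Byte[0]=EA: 3-byte lead, need 2 cont bytes. acc=0xA
Byte[1]=B3: continuation. acc=(acc<<6)|0x33=0x2B3
Byte[2]=94: continuation. acc=(acc<<6)|0x14=0xACD4
Completed: cp=U+ACD4 (starts at byte 0)
Byte[3]=31: 1-byte ASCII. cp=U+0031
Byte[4]=E1: 3-byte lead, need 2 cont bytes. acc=0x1
Byte[5]=B3: continuation. acc=(acc<<6)|0x33=0x73
Byte[6]=BD: continuation. acc=(acc<<6)|0x3D=0x1CFD
Completed: cp=U+1CFD (starts at byte 4)

Answer: U+ACD4 U+0031 U+1CFD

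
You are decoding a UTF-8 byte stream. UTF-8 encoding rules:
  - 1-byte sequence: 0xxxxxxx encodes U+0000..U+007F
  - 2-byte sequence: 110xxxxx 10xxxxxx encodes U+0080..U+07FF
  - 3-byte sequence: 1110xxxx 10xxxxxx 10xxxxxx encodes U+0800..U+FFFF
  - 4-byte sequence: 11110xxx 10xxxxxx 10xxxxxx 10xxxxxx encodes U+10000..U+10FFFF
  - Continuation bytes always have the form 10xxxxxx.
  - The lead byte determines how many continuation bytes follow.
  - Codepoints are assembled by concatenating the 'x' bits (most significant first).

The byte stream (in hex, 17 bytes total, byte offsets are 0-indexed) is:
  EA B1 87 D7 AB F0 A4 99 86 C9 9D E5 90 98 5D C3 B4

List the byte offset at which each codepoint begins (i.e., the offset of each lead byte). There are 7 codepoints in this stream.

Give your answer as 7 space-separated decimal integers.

Answer: 0 3 5 9 11 14 15

Derivation:
Byte[0]=EA: 3-byte lead, need 2 cont bytes. acc=0xA
Byte[1]=B1: continuation. acc=(acc<<6)|0x31=0x2B1
Byte[2]=87: continuation. acc=(acc<<6)|0x07=0xAC47
Completed: cp=U+AC47 (starts at byte 0)
Byte[3]=D7: 2-byte lead, need 1 cont bytes. acc=0x17
Byte[4]=AB: continuation. acc=(acc<<6)|0x2B=0x5EB
Completed: cp=U+05EB (starts at byte 3)
Byte[5]=F0: 4-byte lead, need 3 cont bytes. acc=0x0
Byte[6]=A4: continuation. acc=(acc<<6)|0x24=0x24
Byte[7]=99: continuation. acc=(acc<<6)|0x19=0x919
Byte[8]=86: continuation. acc=(acc<<6)|0x06=0x24646
Completed: cp=U+24646 (starts at byte 5)
Byte[9]=C9: 2-byte lead, need 1 cont bytes. acc=0x9
Byte[10]=9D: continuation. acc=(acc<<6)|0x1D=0x25D
Completed: cp=U+025D (starts at byte 9)
Byte[11]=E5: 3-byte lead, need 2 cont bytes. acc=0x5
Byte[12]=90: continuation. acc=(acc<<6)|0x10=0x150
Byte[13]=98: continuation. acc=(acc<<6)|0x18=0x5418
Completed: cp=U+5418 (starts at byte 11)
Byte[14]=5D: 1-byte ASCII. cp=U+005D
Byte[15]=C3: 2-byte lead, need 1 cont bytes. acc=0x3
Byte[16]=B4: continuation. acc=(acc<<6)|0x34=0xF4
Completed: cp=U+00F4 (starts at byte 15)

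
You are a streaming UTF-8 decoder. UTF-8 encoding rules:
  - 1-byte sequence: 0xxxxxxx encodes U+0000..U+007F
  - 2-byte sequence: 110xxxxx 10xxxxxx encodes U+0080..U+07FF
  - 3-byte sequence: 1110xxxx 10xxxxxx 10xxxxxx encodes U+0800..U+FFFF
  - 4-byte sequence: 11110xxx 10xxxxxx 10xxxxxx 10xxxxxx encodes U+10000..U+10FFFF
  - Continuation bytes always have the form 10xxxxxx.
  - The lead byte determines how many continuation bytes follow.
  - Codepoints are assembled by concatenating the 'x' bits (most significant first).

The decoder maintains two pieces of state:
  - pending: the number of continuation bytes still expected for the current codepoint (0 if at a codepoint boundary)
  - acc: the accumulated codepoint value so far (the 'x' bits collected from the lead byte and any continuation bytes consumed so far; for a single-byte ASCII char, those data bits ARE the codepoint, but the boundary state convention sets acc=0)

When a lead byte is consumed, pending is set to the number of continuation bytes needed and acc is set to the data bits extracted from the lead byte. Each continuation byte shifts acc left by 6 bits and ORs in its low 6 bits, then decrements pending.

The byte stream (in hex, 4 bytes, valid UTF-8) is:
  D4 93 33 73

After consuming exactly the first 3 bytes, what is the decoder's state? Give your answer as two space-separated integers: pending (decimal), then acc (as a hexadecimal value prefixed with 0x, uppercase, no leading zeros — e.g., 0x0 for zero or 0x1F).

Answer: 0 0x0

Derivation:
Byte[0]=D4: 2-byte lead. pending=1, acc=0x14
Byte[1]=93: continuation. acc=(acc<<6)|0x13=0x513, pending=0
Byte[2]=33: 1-byte. pending=0, acc=0x0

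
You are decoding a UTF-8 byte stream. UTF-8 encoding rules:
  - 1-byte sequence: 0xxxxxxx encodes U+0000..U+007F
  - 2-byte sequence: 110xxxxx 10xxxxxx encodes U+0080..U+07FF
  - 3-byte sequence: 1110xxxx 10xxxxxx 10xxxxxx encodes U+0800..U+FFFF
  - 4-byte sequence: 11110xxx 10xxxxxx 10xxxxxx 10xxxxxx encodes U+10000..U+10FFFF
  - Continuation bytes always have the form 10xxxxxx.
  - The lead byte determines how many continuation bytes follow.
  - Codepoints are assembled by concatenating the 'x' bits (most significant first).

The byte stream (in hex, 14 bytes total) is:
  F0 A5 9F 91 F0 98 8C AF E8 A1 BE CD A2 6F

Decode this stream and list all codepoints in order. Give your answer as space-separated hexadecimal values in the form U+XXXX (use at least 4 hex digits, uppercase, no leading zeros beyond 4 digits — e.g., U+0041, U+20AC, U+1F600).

Answer: U+257D1 U+1832F U+887E U+0362 U+006F

Derivation:
Byte[0]=F0: 4-byte lead, need 3 cont bytes. acc=0x0
Byte[1]=A5: continuation. acc=(acc<<6)|0x25=0x25
Byte[2]=9F: continuation. acc=(acc<<6)|0x1F=0x95F
Byte[3]=91: continuation. acc=(acc<<6)|0x11=0x257D1
Completed: cp=U+257D1 (starts at byte 0)
Byte[4]=F0: 4-byte lead, need 3 cont bytes. acc=0x0
Byte[5]=98: continuation. acc=(acc<<6)|0x18=0x18
Byte[6]=8C: continuation. acc=(acc<<6)|0x0C=0x60C
Byte[7]=AF: continuation. acc=(acc<<6)|0x2F=0x1832F
Completed: cp=U+1832F (starts at byte 4)
Byte[8]=E8: 3-byte lead, need 2 cont bytes. acc=0x8
Byte[9]=A1: continuation. acc=(acc<<6)|0x21=0x221
Byte[10]=BE: continuation. acc=(acc<<6)|0x3E=0x887E
Completed: cp=U+887E (starts at byte 8)
Byte[11]=CD: 2-byte lead, need 1 cont bytes. acc=0xD
Byte[12]=A2: continuation. acc=(acc<<6)|0x22=0x362
Completed: cp=U+0362 (starts at byte 11)
Byte[13]=6F: 1-byte ASCII. cp=U+006F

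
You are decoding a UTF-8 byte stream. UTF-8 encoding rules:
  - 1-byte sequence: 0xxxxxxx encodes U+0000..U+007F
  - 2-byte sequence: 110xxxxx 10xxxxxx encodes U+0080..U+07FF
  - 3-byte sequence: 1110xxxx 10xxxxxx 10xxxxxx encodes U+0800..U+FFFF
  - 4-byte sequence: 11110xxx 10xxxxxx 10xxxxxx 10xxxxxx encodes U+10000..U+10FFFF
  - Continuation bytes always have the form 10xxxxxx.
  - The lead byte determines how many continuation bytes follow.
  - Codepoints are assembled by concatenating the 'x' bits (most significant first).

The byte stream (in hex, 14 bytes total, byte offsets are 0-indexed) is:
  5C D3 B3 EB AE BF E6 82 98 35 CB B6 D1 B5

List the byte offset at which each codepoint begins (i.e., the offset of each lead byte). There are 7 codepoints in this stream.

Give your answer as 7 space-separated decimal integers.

Byte[0]=5C: 1-byte ASCII. cp=U+005C
Byte[1]=D3: 2-byte lead, need 1 cont bytes. acc=0x13
Byte[2]=B3: continuation. acc=(acc<<6)|0x33=0x4F3
Completed: cp=U+04F3 (starts at byte 1)
Byte[3]=EB: 3-byte lead, need 2 cont bytes. acc=0xB
Byte[4]=AE: continuation. acc=(acc<<6)|0x2E=0x2EE
Byte[5]=BF: continuation. acc=(acc<<6)|0x3F=0xBBBF
Completed: cp=U+BBBF (starts at byte 3)
Byte[6]=E6: 3-byte lead, need 2 cont bytes. acc=0x6
Byte[7]=82: continuation. acc=(acc<<6)|0x02=0x182
Byte[8]=98: continuation. acc=(acc<<6)|0x18=0x6098
Completed: cp=U+6098 (starts at byte 6)
Byte[9]=35: 1-byte ASCII. cp=U+0035
Byte[10]=CB: 2-byte lead, need 1 cont bytes. acc=0xB
Byte[11]=B6: continuation. acc=(acc<<6)|0x36=0x2F6
Completed: cp=U+02F6 (starts at byte 10)
Byte[12]=D1: 2-byte lead, need 1 cont bytes. acc=0x11
Byte[13]=B5: continuation. acc=(acc<<6)|0x35=0x475
Completed: cp=U+0475 (starts at byte 12)

Answer: 0 1 3 6 9 10 12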